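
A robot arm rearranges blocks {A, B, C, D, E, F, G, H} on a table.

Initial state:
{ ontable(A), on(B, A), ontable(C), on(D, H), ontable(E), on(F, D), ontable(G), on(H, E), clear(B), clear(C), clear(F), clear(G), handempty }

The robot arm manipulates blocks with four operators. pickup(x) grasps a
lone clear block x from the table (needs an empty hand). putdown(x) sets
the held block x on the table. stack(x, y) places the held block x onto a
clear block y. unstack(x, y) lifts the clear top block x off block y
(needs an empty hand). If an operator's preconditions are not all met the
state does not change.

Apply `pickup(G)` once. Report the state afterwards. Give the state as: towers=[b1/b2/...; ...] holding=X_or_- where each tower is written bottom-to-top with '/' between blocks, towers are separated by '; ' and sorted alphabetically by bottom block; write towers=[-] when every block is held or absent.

towers=[A/B; C; E/H/D/F] holding=G

before: towers=[A/B; C; E/H/D/F; G] holding=-
pre[pickup(G)]: clear(G) ✓, ontable(G) ✓, handempty ✓
all met → apply pickup(G)
after:  towers=[A/B; C; E/H/D/F] holding=G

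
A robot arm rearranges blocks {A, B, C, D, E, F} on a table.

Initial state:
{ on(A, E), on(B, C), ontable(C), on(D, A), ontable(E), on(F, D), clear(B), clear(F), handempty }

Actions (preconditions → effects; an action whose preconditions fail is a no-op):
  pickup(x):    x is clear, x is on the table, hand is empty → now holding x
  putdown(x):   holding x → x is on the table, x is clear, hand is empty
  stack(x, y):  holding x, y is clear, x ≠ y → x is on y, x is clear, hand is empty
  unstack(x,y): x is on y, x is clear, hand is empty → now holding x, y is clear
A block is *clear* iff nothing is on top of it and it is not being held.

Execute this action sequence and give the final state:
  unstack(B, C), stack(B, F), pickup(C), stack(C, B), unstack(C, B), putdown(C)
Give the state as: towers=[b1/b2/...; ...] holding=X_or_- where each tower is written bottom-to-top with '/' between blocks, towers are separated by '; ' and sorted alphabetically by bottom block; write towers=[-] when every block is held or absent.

towers=[C; E/A/D/F/B] holding=-

step 1 (unstack(B, C)): towers=[C; E/A/D/F] holding=B
step 2 (stack(B, F)): towers=[C; E/A/D/F/B] holding=-
step 3 (pickup(C)): towers=[E/A/D/F/B] holding=C
step 4 (stack(C, B)): towers=[E/A/D/F/B/C] holding=-
step 5 (unstack(C, B)): towers=[E/A/D/F/B] holding=C
step 6 (putdown(C)): towers=[C; E/A/D/F/B] holding=-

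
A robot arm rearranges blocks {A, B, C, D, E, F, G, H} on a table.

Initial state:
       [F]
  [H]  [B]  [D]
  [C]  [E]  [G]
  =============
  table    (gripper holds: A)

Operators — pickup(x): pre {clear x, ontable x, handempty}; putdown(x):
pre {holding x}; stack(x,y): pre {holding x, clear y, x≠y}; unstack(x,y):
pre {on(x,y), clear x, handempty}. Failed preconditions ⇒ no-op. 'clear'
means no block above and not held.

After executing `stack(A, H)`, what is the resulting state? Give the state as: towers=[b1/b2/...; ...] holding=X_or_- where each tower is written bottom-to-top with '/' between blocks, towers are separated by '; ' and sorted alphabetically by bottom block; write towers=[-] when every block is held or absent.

towers=[C/H/A; E/B/F; G/D] holding=-

before: towers=[C/H; E/B/F; G/D] holding=A
pre[stack(A, H)]: holding(A) ok, clear(H) ok, A≠H ok
all met → apply stack(A, H)
after:  towers=[C/H/A; E/B/F; G/D] holding=-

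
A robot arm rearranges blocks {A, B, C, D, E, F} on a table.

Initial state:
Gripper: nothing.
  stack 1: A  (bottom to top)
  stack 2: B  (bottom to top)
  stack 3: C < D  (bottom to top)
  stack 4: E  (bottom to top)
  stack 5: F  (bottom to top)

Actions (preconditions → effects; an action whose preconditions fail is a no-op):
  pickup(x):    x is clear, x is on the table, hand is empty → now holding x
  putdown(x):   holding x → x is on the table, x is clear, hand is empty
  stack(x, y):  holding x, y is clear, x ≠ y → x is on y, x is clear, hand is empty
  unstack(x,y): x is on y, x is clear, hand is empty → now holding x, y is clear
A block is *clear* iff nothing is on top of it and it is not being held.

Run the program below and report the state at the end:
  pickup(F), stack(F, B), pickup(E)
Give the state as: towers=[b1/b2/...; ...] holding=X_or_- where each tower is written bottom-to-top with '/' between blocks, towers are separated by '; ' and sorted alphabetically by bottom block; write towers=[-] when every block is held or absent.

step 1 (pickup(F)): towers=[A; B; C/D; E] holding=F
step 2 (stack(F, B)): towers=[A; B/F; C/D; E] holding=-
step 3 (pickup(E)): towers=[A; B/F; C/D] holding=E

towers=[A; B/F; C/D] holding=E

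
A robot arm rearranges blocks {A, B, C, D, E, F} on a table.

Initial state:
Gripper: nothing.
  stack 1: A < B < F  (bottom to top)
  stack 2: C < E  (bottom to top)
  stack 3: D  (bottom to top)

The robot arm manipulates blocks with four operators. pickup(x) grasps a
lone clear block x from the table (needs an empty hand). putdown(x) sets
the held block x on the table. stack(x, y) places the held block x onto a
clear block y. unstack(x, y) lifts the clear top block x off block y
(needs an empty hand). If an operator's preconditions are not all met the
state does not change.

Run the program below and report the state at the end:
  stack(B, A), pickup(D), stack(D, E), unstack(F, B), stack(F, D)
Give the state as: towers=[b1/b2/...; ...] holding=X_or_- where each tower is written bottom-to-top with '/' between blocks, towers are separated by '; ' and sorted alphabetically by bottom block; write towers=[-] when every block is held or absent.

step 1 (stack(B, A)) [no-op]: towers=[A/B/F; C/E; D] holding=-
step 2 (pickup(D)): towers=[A/B/F; C/E] holding=D
step 3 (stack(D, E)): towers=[A/B/F; C/E/D] holding=-
step 4 (unstack(F, B)): towers=[A/B; C/E/D] holding=F
step 5 (stack(F, D)): towers=[A/B; C/E/D/F] holding=-

towers=[A/B; C/E/D/F] holding=-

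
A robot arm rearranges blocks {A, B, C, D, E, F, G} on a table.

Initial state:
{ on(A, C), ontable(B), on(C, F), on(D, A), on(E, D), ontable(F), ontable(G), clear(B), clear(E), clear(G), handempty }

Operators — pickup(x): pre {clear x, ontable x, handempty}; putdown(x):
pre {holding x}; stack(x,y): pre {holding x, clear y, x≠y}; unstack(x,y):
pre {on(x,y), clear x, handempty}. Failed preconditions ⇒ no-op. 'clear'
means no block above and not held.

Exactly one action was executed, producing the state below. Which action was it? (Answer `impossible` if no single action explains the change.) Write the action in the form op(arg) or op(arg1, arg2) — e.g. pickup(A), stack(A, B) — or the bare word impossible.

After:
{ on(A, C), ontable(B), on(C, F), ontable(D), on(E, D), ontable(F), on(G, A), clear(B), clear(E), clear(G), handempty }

target: towers=[B; D/E; F/C/A/G] holding=-
         pickup(B) → towers=[F/C/A/D/E; G] holding=B
         pickup(G) → towers=[B; F/C/A/D/E] holding=G
     unstack(E, D) → towers=[B; F/C/A/D; G] holding=E
none of the 3 applicable actions match → impossible

impossible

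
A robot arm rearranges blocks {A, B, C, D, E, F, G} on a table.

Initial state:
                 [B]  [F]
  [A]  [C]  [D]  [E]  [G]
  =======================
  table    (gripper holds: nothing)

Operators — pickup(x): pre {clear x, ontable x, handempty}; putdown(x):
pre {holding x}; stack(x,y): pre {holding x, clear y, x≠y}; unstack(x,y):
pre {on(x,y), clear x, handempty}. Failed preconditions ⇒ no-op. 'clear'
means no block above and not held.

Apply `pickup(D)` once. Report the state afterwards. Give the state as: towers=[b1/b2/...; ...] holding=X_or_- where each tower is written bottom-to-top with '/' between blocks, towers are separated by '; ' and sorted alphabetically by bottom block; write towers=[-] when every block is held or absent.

towers=[A; C; E/B; G/F] holding=D

before: towers=[A; C; D; E/B; G/F] holding=-
pre[pickup(D)]: clear(D) ok, ontable(D) ok, handempty ok
all met → apply pickup(D)
after:  towers=[A; C; E/B; G/F] holding=D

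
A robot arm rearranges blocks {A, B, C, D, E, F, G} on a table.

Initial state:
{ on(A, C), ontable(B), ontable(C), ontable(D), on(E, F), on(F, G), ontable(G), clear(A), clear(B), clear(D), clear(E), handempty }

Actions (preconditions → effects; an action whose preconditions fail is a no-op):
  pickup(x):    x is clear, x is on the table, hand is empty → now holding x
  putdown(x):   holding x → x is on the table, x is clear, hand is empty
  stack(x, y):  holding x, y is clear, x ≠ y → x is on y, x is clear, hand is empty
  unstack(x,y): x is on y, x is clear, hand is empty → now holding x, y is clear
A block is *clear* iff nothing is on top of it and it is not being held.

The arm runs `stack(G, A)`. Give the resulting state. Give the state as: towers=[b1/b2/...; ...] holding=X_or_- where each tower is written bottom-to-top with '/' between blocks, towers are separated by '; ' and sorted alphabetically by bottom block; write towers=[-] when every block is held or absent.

towers=[B; C/A; D; G/F/E] holding=-

before: towers=[B; C/A; D; G/F/E] holding=-
pre[stack(G, A)]: holding(G) fail, clear(A) ok, G≠A ok
holding(G) unmet → stack(G, A) is a no-op
after:  towers=[B; C/A; D; G/F/E] holding=-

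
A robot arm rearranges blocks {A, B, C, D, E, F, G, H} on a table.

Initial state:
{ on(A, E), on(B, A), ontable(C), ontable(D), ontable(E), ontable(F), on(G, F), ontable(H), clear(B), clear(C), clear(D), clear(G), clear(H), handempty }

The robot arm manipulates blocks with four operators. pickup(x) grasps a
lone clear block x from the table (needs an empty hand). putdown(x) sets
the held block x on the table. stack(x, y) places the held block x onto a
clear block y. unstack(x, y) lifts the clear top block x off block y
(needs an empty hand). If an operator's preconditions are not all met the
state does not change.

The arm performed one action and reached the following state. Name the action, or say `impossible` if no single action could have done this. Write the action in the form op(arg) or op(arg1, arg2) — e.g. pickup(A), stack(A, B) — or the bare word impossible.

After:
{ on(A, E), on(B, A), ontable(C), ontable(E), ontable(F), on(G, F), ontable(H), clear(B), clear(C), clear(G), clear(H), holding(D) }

target: towers=[C; E/A/B; F/G; H] holding=D
     unstack(G, F) → towers=[C; D; E/A/B; F; H] holding=G
         pickup(H) → towers=[C; D; E/A/B; F/G] holding=H
     unstack(B, A) → towers=[C; D; E/A; F/G; H] holding=B
         pickup(D) → towers=[C; E/A/B; F/G; H] holding=D  ← match
         pickup(C) → towers=[D; E/A/B; F/G; H] holding=C

pickup(D)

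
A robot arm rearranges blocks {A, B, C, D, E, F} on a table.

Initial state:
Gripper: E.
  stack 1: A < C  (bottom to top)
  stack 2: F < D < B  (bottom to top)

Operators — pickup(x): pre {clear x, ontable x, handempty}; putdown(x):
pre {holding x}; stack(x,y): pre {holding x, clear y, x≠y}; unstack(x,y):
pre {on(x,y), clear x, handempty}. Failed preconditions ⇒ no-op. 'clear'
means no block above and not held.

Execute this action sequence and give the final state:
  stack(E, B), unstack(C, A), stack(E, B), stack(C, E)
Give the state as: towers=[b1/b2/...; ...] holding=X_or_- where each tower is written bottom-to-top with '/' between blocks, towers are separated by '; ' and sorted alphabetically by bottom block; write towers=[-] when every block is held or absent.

step 1 (stack(E, B)): towers=[A/C; F/D/B/E] holding=-
step 2 (unstack(C, A)): towers=[A; F/D/B/E] holding=C
step 3 (stack(E, B)) [no-op]: towers=[A; F/D/B/E] holding=C
step 4 (stack(C, E)): towers=[A; F/D/B/E/C] holding=-

towers=[A; F/D/B/E/C] holding=-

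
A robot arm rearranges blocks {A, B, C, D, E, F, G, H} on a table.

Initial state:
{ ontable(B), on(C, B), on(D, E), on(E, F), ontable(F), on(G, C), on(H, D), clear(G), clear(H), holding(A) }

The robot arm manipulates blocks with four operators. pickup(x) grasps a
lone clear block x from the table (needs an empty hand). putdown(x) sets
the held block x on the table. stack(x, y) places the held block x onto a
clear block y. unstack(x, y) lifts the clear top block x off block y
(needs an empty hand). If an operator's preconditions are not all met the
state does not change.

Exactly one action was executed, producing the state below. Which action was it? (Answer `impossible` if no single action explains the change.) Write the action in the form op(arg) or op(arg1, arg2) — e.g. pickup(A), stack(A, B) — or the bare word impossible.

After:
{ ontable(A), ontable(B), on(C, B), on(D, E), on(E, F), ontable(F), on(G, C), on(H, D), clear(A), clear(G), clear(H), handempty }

putdown(A)

target: towers=[A; B/C/G; F/E/D/H] holding=-
        putdown(A) → towers=[A; B/C/G; F/E/D/H] holding=-  ← match
       stack(A, G) → towers=[B/C/G/A; F/E/D/H] holding=-
       stack(A, H) → towers=[B/C/G; F/E/D/H/A] holding=-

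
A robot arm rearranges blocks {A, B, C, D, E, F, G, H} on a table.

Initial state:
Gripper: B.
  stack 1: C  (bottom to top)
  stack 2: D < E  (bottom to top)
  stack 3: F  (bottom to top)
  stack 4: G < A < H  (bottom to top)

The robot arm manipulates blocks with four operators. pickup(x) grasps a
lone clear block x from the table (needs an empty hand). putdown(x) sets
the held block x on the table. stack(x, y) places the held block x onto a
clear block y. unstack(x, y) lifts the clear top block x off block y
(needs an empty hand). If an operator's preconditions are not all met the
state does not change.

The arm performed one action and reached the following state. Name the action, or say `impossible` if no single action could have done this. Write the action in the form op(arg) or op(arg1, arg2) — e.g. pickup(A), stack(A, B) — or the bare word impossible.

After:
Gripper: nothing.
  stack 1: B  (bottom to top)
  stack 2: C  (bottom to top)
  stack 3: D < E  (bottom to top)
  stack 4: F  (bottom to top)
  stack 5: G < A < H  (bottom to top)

putdown(B)

target: towers=[B; C; D/E; F; G/A/H] holding=-
        putdown(B) → towers=[B; C; D/E; F; G/A/H] holding=-  ← match
       stack(B, E) → towers=[C; D/E/B; F; G/A/H] holding=-
       stack(B, H) → towers=[C; D/E; F; G/A/H/B] holding=-
       stack(B, F) → towers=[C; D/E; F/B; G/A/H] holding=-
       stack(B, C) → towers=[C/B; D/E; F; G/A/H] holding=-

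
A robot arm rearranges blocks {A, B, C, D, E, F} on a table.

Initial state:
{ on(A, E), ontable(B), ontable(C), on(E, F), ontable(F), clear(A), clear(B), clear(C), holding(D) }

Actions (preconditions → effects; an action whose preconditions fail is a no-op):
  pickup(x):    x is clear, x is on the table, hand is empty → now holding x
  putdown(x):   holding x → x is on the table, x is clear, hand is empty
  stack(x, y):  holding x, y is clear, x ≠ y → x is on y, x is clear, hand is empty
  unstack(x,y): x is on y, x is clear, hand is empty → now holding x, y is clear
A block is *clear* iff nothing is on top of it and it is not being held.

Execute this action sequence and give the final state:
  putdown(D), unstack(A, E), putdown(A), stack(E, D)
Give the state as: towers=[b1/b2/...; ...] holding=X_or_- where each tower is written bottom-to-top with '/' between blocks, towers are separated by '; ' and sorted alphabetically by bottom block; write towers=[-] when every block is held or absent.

towers=[A; B; C; D; F/E] holding=-

step 1 (putdown(D)): towers=[B; C; D; F/E/A] holding=-
step 2 (unstack(A, E)): towers=[B; C; D; F/E] holding=A
step 3 (putdown(A)): towers=[A; B; C; D; F/E] holding=-
step 4 (stack(E, D)) [no-op]: towers=[A; B; C; D; F/E] holding=-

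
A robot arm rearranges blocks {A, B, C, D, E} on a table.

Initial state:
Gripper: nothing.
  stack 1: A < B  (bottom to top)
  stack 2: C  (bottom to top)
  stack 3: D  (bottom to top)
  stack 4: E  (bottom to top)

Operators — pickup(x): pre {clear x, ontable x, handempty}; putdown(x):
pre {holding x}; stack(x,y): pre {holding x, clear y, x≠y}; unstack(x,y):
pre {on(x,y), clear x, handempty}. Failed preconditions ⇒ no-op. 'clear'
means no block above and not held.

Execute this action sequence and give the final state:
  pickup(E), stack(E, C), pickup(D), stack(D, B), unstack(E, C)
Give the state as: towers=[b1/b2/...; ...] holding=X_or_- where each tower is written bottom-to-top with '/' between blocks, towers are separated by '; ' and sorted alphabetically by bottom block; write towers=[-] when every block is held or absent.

step 1 (pickup(E)): towers=[A/B; C; D] holding=E
step 2 (stack(E, C)): towers=[A/B; C/E; D] holding=-
step 3 (pickup(D)): towers=[A/B; C/E] holding=D
step 4 (stack(D, B)): towers=[A/B/D; C/E] holding=-
step 5 (unstack(E, C)): towers=[A/B/D; C] holding=E

towers=[A/B/D; C] holding=E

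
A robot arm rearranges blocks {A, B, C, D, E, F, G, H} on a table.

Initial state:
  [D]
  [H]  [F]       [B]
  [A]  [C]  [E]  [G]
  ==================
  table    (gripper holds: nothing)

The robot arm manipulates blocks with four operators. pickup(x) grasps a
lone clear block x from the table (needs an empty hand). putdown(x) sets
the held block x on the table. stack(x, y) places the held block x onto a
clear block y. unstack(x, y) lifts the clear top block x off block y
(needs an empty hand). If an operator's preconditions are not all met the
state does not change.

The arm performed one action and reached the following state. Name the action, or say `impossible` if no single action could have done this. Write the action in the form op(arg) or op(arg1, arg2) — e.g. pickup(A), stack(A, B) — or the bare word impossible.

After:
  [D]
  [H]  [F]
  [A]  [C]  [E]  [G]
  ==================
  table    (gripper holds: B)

unstack(B, G)

target: towers=[A/H/D; C/F; E; G] holding=B
         pickup(E) → towers=[A/H/D; C/F; G/B] holding=E
     unstack(B, G) → towers=[A/H/D; C/F; E; G] holding=B  ← match
     unstack(F, C) → towers=[A/H/D; C; E; G/B] holding=F
     unstack(D, H) → towers=[A/H; C/F; E; G/B] holding=D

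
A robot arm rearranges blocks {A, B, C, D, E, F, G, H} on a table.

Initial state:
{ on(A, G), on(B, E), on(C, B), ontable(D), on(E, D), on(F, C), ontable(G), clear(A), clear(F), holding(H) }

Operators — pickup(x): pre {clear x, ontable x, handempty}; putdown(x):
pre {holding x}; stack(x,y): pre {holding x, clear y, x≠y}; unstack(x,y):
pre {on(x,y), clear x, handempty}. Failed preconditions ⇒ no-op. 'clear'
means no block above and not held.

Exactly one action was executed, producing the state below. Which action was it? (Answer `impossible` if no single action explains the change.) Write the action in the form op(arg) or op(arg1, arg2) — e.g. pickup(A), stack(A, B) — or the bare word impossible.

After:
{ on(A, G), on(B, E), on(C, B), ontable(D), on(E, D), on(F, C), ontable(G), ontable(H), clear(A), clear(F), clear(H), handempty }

target: towers=[D/E/B/C/F; G/A; H] holding=-
        putdown(H) → towers=[D/E/B/C/F; G/A; H] holding=-  ← match
       stack(H, A) → towers=[D/E/B/C/F; G/A/H] holding=-
       stack(H, F) → towers=[D/E/B/C/F/H; G/A] holding=-

putdown(H)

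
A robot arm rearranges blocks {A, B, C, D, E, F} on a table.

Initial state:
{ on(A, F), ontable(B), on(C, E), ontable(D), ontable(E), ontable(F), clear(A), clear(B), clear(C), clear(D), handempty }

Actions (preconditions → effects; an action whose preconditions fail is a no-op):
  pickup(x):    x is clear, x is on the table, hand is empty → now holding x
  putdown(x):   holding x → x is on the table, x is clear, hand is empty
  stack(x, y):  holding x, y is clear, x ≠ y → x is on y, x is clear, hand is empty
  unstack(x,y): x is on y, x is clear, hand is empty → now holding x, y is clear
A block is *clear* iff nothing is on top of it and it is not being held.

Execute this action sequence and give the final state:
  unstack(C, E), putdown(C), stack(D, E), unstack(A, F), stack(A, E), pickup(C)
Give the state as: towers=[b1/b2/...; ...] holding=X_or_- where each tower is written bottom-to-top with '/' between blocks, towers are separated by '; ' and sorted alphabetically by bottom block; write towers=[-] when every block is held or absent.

towers=[B; D; E/A; F] holding=C

step 1 (unstack(C, E)): towers=[B; D; E; F/A] holding=C
step 2 (putdown(C)): towers=[B; C; D; E; F/A] holding=-
step 3 (stack(D, E)) [no-op]: towers=[B; C; D; E; F/A] holding=-
step 4 (unstack(A, F)): towers=[B; C; D; E; F] holding=A
step 5 (stack(A, E)): towers=[B; C; D; E/A; F] holding=-
step 6 (pickup(C)): towers=[B; D; E/A; F] holding=C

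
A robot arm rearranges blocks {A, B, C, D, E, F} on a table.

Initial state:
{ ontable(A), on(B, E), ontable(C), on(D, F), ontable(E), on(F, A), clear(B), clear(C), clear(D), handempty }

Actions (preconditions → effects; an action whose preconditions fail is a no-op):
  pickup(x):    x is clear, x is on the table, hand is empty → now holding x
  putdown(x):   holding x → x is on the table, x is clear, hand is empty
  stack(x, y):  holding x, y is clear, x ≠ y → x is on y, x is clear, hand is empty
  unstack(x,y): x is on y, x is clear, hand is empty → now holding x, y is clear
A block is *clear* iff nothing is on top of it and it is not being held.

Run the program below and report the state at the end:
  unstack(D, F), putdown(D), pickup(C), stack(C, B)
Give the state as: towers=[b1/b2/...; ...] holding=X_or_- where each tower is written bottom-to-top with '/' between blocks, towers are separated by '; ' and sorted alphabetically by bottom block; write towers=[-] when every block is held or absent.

towers=[A/F; D; E/B/C] holding=-

step 1 (unstack(D, F)): towers=[A/F; C; E/B] holding=D
step 2 (putdown(D)): towers=[A/F; C; D; E/B] holding=-
step 3 (pickup(C)): towers=[A/F; D; E/B] holding=C
step 4 (stack(C, B)): towers=[A/F; D; E/B/C] holding=-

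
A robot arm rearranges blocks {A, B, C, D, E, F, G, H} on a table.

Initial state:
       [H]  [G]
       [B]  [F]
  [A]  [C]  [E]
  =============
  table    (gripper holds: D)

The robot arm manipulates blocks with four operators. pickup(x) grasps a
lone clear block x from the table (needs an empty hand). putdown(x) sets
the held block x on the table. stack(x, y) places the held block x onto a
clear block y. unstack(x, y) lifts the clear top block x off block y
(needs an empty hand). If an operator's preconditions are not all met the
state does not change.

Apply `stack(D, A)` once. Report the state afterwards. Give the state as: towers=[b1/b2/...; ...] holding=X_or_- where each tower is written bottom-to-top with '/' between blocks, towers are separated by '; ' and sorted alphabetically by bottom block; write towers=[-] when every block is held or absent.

before: towers=[A; C/B/H; E/F/G] holding=D
pre[stack(D, A)]: holding(D) ✓, clear(A) ✓, D≠A ✓
all met → apply stack(D, A)
after:  towers=[A/D; C/B/H; E/F/G] holding=-

towers=[A/D; C/B/H; E/F/G] holding=-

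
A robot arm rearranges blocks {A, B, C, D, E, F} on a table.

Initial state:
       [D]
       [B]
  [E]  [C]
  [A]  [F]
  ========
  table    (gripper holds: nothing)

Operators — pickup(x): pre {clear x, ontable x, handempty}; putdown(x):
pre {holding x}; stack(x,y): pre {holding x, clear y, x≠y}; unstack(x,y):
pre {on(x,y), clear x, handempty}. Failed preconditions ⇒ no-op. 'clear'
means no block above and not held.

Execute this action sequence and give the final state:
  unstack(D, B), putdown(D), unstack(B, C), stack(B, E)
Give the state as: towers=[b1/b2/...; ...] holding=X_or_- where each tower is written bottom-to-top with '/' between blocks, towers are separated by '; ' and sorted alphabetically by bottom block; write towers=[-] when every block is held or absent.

towers=[A/E/B; D; F/C] holding=-

step 1 (unstack(D, B)): towers=[A/E; F/C/B] holding=D
step 2 (putdown(D)): towers=[A/E; D; F/C/B] holding=-
step 3 (unstack(B, C)): towers=[A/E; D; F/C] holding=B
step 4 (stack(B, E)): towers=[A/E/B; D; F/C] holding=-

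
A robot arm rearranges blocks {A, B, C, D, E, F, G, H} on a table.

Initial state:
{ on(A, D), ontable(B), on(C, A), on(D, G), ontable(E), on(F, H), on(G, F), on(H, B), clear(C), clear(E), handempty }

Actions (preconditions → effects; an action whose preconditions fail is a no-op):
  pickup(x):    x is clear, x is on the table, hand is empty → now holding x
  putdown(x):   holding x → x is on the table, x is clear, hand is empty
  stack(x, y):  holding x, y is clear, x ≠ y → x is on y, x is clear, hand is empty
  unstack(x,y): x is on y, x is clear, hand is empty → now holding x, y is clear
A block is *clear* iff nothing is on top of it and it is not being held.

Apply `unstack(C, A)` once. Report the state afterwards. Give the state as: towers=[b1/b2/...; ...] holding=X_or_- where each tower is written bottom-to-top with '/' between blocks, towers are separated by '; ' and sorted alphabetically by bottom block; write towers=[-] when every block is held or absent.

towers=[B/H/F/G/D/A; E] holding=C

before: towers=[B/H/F/G/D/A/C; E] holding=-
pre[unstack(C, A)]: on(C,A) yes, clear(C) yes, handempty yes
all met → apply unstack(C, A)
after:  towers=[B/H/F/G/D/A; E] holding=C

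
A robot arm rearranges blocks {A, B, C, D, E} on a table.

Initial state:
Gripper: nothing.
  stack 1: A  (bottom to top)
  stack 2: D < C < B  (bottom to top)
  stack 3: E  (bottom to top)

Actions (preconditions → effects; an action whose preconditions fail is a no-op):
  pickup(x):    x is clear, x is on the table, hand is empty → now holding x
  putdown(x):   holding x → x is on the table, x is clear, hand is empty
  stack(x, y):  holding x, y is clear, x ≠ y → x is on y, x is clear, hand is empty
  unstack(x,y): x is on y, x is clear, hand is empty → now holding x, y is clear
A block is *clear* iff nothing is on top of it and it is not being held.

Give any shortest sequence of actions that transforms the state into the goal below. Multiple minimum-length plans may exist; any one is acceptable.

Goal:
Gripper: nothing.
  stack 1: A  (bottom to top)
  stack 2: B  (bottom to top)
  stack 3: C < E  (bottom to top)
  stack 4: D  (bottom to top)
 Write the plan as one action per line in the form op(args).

unstack(B, C)
putdown(B)
unstack(C, D)
putdown(C)
pickup(E)
stack(E, C)

step 1 (unstack(B, C)): towers=[A; D/C; E] holding=B
step 2 (putdown(B)): towers=[A; B; D/C; E] holding=-
step 3 (unstack(C, D)): towers=[A; B; D; E] holding=C
step 4 (putdown(C)): towers=[A; B; C; D; E] holding=-
step 5 (pickup(E)): towers=[A; B; C; D] holding=E
step 6 (stack(E, C)): towers=[A; B; C/E; D] holding=-
goal check: towers=[A; B; C/E; D] holding=- — reached (length 6, optimal by BFS)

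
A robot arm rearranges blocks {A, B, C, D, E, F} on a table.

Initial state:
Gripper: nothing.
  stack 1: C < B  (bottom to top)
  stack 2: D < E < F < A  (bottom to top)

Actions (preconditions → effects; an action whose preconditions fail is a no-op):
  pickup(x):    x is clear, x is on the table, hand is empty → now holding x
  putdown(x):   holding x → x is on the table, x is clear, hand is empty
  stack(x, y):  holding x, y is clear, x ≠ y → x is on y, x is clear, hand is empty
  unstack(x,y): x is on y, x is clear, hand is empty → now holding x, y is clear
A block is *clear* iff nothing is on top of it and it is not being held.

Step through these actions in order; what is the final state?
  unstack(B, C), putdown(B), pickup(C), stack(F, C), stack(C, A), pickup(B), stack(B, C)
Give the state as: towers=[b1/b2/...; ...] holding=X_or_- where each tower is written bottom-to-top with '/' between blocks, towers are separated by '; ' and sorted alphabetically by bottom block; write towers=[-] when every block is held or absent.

towers=[D/E/F/A/C/B] holding=-

step 1 (unstack(B, C)): towers=[C; D/E/F/A] holding=B
step 2 (putdown(B)): towers=[B; C; D/E/F/A] holding=-
step 3 (pickup(C)): towers=[B; D/E/F/A] holding=C
step 4 (stack(F, C)) [no-op]: towers=[B; D/E/F/A] holding=C
step 5 (stack(C, A)): towers=[B; D/E/F/A/C] holding=-
step 6 (pickup(B)): towers=[D/E/F/A/C] holding=B
step 7 (stack(B, C)): towers=[D/E/F/A/C/B] holding=-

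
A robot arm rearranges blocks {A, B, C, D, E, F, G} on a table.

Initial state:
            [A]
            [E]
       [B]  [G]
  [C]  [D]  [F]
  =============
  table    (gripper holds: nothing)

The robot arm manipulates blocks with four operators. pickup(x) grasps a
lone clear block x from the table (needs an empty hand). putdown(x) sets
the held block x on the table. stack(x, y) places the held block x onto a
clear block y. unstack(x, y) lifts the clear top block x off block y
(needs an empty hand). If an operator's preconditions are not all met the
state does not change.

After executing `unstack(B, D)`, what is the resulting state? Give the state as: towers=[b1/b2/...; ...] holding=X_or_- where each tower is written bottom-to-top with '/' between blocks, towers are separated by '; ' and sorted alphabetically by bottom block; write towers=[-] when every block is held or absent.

before: towers=[C; D/B; F/G/E/A] holding=-
pre[unstack(B, D)]: on(B,D) ok, clear(B) ok, handempty ok
all met → apply unstack(B, D)
after:  towers=[C; D; F/G/E/A] holding=B

towers=[C; D; F/G/E/A] holding=B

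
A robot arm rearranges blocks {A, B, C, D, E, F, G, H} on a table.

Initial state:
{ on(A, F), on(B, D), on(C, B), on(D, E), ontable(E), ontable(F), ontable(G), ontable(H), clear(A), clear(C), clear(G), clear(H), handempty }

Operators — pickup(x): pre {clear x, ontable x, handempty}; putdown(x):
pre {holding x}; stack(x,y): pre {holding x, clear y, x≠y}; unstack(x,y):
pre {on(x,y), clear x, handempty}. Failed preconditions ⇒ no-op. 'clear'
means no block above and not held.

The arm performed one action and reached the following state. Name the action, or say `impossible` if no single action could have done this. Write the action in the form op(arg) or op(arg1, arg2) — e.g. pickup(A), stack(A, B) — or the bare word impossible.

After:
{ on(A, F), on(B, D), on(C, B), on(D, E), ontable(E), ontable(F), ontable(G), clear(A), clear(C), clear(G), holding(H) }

target: towers=[E/D/B/C; F/A; G] holding=H
         pickup(G) → towers=[E/D/B/C; F/A; H] holding=G
     unstack(A, F) → towers=[E/D/B/C; F; G; H] holding=A
         pickup(H) → towers=[E/D/B/C; F/A; G] holding=H  ← match
     unstack(C, B) → towers=[E/D/B; F/A; G; H] holding=C

pickup(H)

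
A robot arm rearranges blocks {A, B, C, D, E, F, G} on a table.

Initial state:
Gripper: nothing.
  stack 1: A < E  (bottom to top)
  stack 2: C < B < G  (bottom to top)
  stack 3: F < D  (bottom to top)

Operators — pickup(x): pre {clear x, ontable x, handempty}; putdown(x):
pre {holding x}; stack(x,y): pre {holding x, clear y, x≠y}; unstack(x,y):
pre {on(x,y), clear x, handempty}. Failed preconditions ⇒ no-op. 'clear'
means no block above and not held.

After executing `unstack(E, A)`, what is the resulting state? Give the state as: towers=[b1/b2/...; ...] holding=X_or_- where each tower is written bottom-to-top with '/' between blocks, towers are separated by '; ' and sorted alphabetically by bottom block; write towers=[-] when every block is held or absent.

before: towers=[A/E; C/B/G; F/D] holding=-
pre[unstack(E, A)]: on(E,A) ✓, clear(E) ✓, handempty ✓
all met → apply unstack(E, A)
after:  towers=[A; C/B/G; F/D] holding=E

towers=[A; C/B/G; F/D] holding=E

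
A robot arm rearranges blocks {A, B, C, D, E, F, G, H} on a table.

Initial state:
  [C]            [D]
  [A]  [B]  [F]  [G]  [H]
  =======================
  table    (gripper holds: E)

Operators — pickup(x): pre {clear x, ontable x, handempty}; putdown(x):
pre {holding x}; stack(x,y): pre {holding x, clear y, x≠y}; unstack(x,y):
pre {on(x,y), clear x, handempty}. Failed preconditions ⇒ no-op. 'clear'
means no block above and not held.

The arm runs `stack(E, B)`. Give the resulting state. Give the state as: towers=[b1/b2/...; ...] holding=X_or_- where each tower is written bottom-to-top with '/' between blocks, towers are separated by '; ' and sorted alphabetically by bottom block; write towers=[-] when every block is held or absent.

before: towers=[A/C; B; F; G/D; H] holding=E
pre[stack(E, B)]: holding(E) ok, clear(B) ok, E≠B ok
all met → apply stack(E, B)
after:  towers=[A/C; B/E; F; G/D; H] holding=-

towers=[A/C; B/E; F; G/D; H] holding=-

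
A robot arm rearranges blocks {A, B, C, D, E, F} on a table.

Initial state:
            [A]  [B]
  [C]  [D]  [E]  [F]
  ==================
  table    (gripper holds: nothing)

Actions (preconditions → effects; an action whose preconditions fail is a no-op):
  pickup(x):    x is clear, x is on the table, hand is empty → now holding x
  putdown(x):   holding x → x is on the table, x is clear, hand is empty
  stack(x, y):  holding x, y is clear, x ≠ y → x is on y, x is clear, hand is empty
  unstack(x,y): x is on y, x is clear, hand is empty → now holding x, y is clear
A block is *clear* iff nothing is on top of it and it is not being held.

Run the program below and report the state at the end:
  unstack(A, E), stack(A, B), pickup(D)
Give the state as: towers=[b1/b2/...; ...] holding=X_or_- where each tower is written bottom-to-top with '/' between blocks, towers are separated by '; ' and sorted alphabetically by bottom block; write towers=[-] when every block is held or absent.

step 1 (unstack(A, E)): towers=[C; D; E; F/B] holding=A
step 2 (stack(A, B)): towers=[C; D; E; F/B/A] holding=-
step 3 (pickup(D)): towers=[C; E; F/B/A] holding=D

towers=[C; E; F/B/A] holding=D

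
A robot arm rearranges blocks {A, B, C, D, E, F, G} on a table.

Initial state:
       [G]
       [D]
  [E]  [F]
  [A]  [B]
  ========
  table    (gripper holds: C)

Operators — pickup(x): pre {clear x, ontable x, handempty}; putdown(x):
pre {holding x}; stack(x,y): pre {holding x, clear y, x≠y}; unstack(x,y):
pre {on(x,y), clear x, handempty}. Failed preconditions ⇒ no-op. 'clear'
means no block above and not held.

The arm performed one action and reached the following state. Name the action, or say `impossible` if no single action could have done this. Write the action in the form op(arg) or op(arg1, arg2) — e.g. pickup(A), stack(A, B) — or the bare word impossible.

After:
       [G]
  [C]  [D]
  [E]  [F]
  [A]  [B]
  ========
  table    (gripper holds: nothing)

stack(C, E)

target: towers=[A/E/C; B/F/D/G] holding=-
        putdown(C) → towers=[A/E; B/F/D/G; C] holding=-
       stack(C, G) → towers=[A/E; B/F/D/G/C] holding=-
       stack(C, E) → towers=[A/E/C; B/F/D/G] holding=-  ← match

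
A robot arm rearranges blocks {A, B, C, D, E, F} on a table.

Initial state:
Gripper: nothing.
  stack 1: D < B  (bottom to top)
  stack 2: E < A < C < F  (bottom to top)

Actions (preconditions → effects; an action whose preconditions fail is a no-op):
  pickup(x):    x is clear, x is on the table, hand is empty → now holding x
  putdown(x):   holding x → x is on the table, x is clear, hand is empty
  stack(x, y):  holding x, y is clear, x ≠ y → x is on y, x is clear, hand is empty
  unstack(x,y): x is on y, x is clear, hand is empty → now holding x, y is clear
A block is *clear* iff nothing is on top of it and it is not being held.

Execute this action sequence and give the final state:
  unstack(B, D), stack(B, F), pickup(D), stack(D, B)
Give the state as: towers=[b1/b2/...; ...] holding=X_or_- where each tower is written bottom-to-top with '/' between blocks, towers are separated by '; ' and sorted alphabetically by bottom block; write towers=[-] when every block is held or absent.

towers=[E/A/C/F/B/D] holding=-

step 1 (unstack(B, D)): towers=[D; E/A/C/F] holding=B
step 2 (stack(B, F)): towers=[D; E/A/C/F/B] holding=-
step 3 (pickup(D)): towers=[E/A/C/F/B] holding=D
step 4 (stack(D, B)): towers=[E/A/C/F/B/D] holding=-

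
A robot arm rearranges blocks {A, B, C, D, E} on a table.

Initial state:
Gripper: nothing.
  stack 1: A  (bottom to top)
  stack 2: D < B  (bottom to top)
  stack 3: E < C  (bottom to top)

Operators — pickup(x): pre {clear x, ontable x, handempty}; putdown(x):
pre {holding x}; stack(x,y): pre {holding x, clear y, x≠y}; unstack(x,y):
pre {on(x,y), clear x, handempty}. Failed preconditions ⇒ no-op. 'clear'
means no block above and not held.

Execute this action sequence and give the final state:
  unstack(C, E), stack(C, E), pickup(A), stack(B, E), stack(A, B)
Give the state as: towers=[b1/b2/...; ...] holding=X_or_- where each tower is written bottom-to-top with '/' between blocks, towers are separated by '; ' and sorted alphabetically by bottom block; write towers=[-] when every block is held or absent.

towers=[D/B/A; E/C] holding=-

step 1 (unstack(C, E)): towers=[A; D/B; E] holding=C
step 2 (stack(C, E)): towers=[A; D/B; E/C] holding=-
step 3 (pickup(A)): towers=[D/B; E/C] holding=A
step 4 (stack(B, E)) [no-op]: towers=[D/B; E/C] holding=A
step 5 (stack(A, B)): towers=[D/B/A; E/C] holding=-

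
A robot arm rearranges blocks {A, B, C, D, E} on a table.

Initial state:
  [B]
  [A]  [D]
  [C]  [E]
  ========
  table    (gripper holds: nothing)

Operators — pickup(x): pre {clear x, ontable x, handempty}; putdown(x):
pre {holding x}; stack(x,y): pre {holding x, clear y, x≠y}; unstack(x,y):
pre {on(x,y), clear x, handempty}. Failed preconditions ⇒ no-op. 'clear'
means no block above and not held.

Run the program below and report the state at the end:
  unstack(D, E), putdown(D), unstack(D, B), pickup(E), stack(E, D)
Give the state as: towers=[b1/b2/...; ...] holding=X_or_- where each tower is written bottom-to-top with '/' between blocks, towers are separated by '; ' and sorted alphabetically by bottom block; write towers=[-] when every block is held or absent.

step 1 (unstack(D, E)): towers=[C/A/B; E] holding=D
step 2 (putdown(D)): towers=[C/A/B; D; E] holding=-
step 3 (unstack(D, B)) [no-op]: towers=[C/A/B; D; E] holding=-
step 4 (pickup(E)): towers=[C/A/B; D] holding=E
step 5 (stack(E, D)): towers=[C/A/B; D/E] holding=-

towers=[C/A/B; D/E] holding=-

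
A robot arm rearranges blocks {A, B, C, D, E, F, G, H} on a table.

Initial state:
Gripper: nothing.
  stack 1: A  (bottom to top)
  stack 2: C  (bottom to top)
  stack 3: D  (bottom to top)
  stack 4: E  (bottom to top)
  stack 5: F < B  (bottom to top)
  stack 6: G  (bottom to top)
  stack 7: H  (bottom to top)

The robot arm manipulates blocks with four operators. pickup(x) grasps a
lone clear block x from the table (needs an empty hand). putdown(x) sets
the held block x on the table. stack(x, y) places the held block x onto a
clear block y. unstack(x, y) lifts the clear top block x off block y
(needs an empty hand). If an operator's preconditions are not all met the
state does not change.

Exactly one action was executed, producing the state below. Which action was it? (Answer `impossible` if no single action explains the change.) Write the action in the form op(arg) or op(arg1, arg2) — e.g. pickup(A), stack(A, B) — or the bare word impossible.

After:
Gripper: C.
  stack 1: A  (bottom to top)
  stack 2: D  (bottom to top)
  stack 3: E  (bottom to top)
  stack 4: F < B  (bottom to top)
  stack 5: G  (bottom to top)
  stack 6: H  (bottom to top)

pickup(C)

target: towers=[A; D; E; F/B; G; H] holding=C
         pickup(G) → towers=[A; C; D; E; F/B; H] holding=G
         pickup(A) → towers=[C; D; E; F/B; G; H] holding=A
         pickup(E) → towers=[A; C; D; F/B; G; H] holding=E
         pickup(H) → towers=[A; C; D; E; F/B; G] holding=H
     unstack(B, F) → towers=[A; C; D; E; F; G; H] holding=B
         pickup(D) → towers=[A; C; E; F/B; G; H] holding=D
         pickup(C) → towers=[A; D; E; F/B; G; H] holding=C  ← match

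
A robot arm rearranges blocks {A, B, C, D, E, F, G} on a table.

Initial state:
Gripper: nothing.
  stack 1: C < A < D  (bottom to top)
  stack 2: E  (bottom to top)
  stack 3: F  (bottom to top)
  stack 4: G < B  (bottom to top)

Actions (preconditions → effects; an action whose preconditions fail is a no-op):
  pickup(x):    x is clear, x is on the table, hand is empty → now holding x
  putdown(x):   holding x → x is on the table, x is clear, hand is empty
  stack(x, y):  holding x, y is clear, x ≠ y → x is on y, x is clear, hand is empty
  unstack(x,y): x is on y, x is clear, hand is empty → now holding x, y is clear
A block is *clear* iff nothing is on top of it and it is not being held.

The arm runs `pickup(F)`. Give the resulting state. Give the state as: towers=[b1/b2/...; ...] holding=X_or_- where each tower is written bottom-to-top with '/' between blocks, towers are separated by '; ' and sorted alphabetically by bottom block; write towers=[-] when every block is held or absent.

towers=[C/A/D; E; G/B] holding=F

before: towers=[C/A/D; E; F; G/B] holding=-
pre[pickup(F)]: clear(F) ok, ontable(F) ok, handempty ok
all met → apply pickup(F)
after:  towers=[C/A/D; E; G/B] holding=F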